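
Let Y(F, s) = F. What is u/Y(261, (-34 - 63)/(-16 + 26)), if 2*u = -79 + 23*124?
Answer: 2773/522 ≈ 5.3123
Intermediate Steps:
u = 2773/2 (u = (-79 + 23*124)/2 = (-79 + 2852)/2 = (½)*2773 = 2773/2 ≈ 1386.5)
u/Y(261, (-34 - 63)/(-16 + 26)) = (2773/2)/261 = (2773/2)*(1/261) = 2773/522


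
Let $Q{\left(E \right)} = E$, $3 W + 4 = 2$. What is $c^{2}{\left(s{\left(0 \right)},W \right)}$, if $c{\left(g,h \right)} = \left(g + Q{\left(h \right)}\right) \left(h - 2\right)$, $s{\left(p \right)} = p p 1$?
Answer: $\frac{256}{81} \approx 3.1605$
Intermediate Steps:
$W = - \frac{2}{3}$ ($W = - \frac{4}{3} + \frac{1}{3} \cdot 2 = - \frac{4}{3} + \frac{2}{3} = - \frac{2}{3} \approx -0.66667$)
$s{\left(p \right)} = p^{2}$ ($s{\left(p \right)} = p^{2} \cdot 1 = p^{2}$)
$c{\left(g,h \right)} = \left(-2 + h\right) \left(g + h\right)$ ($c{\left(g,h \right)} = \left(g + h\right) \left(h - 2\right) = \left(g + h\right) \left(-2 + h\right) = \left(-2 + h\right) \left(g + h\right)$)
$c^{2}{\left(s{\left(0 \right)},W \right)} = \left(\left(- \frac{2}{3}\right)^{2} - 2 \cdot 0^{2} - - \frac{4}{3} + 0^{2} \left(- \frac{2}{3}\right)\right)^{2} = \left(\frac{4}{9} - 0 + \frac{4}{3} + 0 \left(- \frac{2}{3}\right)\right)^{2} = \left(\frac{4}{9} + 0 + \frac{4}{3} + 0\right)^{2} = \left(\frac{16}{9}\right)^{2} = \frac{256}{81}$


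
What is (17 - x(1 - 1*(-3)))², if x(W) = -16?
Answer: 1089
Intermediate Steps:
(17 - x(1 - 1*(-3)))² = (17 - 1*(-16))² = (17 + 16)² = 33² = 1089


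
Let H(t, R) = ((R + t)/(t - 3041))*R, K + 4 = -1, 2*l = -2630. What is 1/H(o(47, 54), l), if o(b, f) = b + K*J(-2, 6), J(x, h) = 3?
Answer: -3009/1687145 ≈ -0.0017835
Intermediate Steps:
l = -1315 (l = (1/2)*(-2630) = -1315)
K = -5 (K = -4 - 1 = -5)
o(b, f) = -15 + b (o(b, f) = b - 5*3 = b - 15 = -15 + b)
H(t, R) = R*(R + t)/(-3041 + t) (H(t, R) = ((R + t)/(-3041 + t))*R = R*(R + t)/(-3041 + t))
1/H(o(47, 54), l) = 1/(-1315*(-1315 + (-15 + 47))/(-3041 + (-15 + 47))) = 1/(-1315*(-1315 + 32)/(-3041 + 32)) = 1/(-1315*(-1283)/(-3009)) = 1/(-1315*(-1/3009)*(-1283)) = 1/(-1687145/3009) = -3009/1687145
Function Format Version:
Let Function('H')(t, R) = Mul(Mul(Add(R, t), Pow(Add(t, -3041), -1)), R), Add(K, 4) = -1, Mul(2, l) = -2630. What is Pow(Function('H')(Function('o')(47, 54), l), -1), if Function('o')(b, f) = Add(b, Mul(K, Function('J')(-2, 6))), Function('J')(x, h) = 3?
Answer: Rational(-3009, 1687145) ≈ -0.0017835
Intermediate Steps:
l = -1315 (l = Mul(Rational(1, 2), -2630) = -1315)
K = -5 (K = Add(-4, -1) = -5)
Function('o')(b, f) = Add(-15, b) (Function('o')(b, f) = Add(b, Mul(-5, 3)) = Add(b, -15) = Add(-15, b))
Function('H')(t, R) = Mul(R, Pow(Add(-3041, t), -1), Add(R, t)) (Function('H')(t, R) = Mul(Mul(Add(R, t), Pow(Add(-3041, t), -1)), R) = Mul(Mul(Pow(Add(-3041, t), -1), Add(R, t)), R) = Mul(R, Pow(Add(-3041, t), -1), Add(R, t)))
Pow(Function('H')(Function('o')(47, 54), l), -1) = Pow(Mul(-1315, Pow(Add(-3041, Add(-15, 47)), -1), Add(-1315, Add(-15, 47))), -1) = Pow(Mul(-1315, Pow(Add(-3041, 32), -1), Add(-1315, 32)), -1) = Pow(Mul(-1315, Pow(-3009, -1), -1283), -1) = Pow(Mul(-1315, Rational(-1, 3009), -1283), -1) = Pow(Rational(-1687145, 3009), -1) = Rational(-3009, 1687145)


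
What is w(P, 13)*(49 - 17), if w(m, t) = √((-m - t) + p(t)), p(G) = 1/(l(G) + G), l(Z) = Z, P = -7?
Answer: 16*I*√4030/13 ≈ 78.132*I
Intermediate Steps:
p(G) = 1/(2*G) (p(G) = 1/(G + G) = 1/(2*G))
w(m, t) = √(1/(2*t) - m - t) (w(m, t) = √((-m - t) + 1/(2*t)) = √(1/(2*t) - m - t))
w(P, 13)*(49 - 17) = (√(-4*(-7) - 4*13 + 2/13)/2)*(49 - 17) = (√(28 - 52 + 2*(1/13))/2)*32 = (√(28 - 52 + 2/13)/2)*32 = (√(-310/13)/2)*32 = ((I*√4030/13)/2)*32 = (I*√4030/26)*32 = 16*I*√4030/13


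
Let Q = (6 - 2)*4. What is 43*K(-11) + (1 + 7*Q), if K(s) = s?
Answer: -360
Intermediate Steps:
Q = 16 (Q = 4*4 = 16)
43*K(-11) + (1 + 7*Q) = 43*(-11) + (1 + 7*16) = -473 + (1 + 112) = -473 + 113 = -360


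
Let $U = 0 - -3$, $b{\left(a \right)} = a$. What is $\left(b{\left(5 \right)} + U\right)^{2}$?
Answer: $64$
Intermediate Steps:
$U = 3$ ($U = 0 + 3 = 3$)
$\left(b{\left(5 \right)} + U\right)^{2} = \left(5 + 3\right)^{2} = 8^{2} = 64$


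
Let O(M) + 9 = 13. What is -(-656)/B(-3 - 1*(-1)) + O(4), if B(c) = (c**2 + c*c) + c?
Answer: 340/3 ≈ 113.33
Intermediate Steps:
O(M) = 4 (O(M) = -9 + 13 = 4)
B(c) = c + 2*c**2 (B(c) = (c**2 + c**2) + c = 2*c**2 + c = c + 2*c**2)
-(-656)/B(-3 - 1*(-1)) + O(4) = -(-656)/((-3 - 1*(-1))*(1 + 2*(-3 - 1*(-1)))) + 4 = -(-656)/((-3 + 1)*(1 + 2*(-3 + 1))) + 4 = -(-656)/((-2*(1 + 2*(-2)))) + 4 = -(-656)/((-2*(1 - 4))) + 4 = -(-656)/((-2*(-3))) + 4 = -(-656)/6 + 4 = -16*(-41/6) + 4 = 328/3 + 4 = 340/3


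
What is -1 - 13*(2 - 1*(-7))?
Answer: -118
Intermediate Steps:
-1 - 13*(2 - 1*(-7)) = -1 - 13*(2 + 7) = -1 - 13*9 = -1 - 117 = -118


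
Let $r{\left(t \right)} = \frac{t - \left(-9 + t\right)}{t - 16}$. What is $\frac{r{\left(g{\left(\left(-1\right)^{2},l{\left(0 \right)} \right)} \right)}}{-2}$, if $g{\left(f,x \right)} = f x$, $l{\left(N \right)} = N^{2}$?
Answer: $\frac{9}{32} \approx 0.28125$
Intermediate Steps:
$r{\left(t \right)} = \frac{9}{-16 + t}$
$\frac{r{\left(g{\left(\left(-1\right)^{2},l{\left(0 \right)} \right)} \right)}}{-2} = \frac{9 \frac{1}{-16 + \left(-1\right)^{2} \cdot 0^{2}}}{-2} = - \frac{9 \frac{1}{-16 + 1 \cdot 0}}{2} = - \frac{9 \frac{1}{-16 + 0}}{2} = - \frac{9 \frac{1}{-16}}{2} = - \frac{9 \left(- \frac{1}{16}\right)}{2} = \left(- \frac{1}{2}\right) \left(- \frac{9}{16}\right) = \frac{9}{32}$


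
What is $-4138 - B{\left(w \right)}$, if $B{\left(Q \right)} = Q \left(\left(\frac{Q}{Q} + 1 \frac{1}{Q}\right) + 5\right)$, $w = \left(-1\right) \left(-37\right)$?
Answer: $-4361$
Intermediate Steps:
$w = 37$
$B{\left(Q \right)} = Q \left(6 + \frac{1}{Q}\right)$ ($B{\left(Q \right)} = Q \left(\left(1 + \frac{1}{Q}\right) + 5\right) = Q \left(6 + \frac{1}{Q}\right)$)
$-4138 - B{\left(w \right)} = -4138 - \left(1 + 6 \cdot 37\right) = -4138 - \left(1 + 222\right) = -4138 - 223 = -4361$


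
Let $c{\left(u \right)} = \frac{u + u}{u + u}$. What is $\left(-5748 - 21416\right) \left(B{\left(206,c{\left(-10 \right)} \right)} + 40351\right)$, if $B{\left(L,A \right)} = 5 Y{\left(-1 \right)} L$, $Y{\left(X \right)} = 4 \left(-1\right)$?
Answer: $-984178884$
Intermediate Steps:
$Y{\left(X \right)} = -4$
$c{\left(u \right)} = 1$ ($c{\left(u \right)} = \frac{2 u}{2 u} = 2 u \frac{1}{2 u} = 1$)
$B{\left(L,A \right)} = - 20 L$ ($B{\left(L,A \right)} = 5 \left(-4\right) L = - 20 L$)
$\left(-5748 - 21416\right) \left(B{\left(206,c{\left(-10 \right)} \right)} + 40351\right) = \left(-5748 - 21416\right) \left(\left(-20\right) 206 + 40351\right) = - 27164 \left(-4120 + 40351\right) = \left(-27164\right) 36231 = -984178884$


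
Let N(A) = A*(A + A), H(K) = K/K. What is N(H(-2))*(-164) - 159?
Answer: -487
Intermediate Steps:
H(K) = 1
N(A) = 2*A² (N(A) = A*(2*A) = 2*A²)
N(H(-2))*(-164) - 159 = (2*1²)*(-164) - 159 = (2*1)*(-164) - 159 = 2*(-164) - 159 = -328 - 159 = -487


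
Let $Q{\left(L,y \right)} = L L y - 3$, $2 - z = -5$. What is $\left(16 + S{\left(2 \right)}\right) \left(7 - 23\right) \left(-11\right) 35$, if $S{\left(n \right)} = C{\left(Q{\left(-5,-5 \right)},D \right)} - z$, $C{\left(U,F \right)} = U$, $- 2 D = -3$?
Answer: $-733040$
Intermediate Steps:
$z = 7$ ($z = 2 - -5 = 2 + 5 = 7$)
$D = \frac{3}{2}$ ($D = \left(- \frac{1}{2}\right) \left(-3\right) = \frac{3}{2} \approx 1.5$)
$Q{\left(L,y \right)} = -3 + y L^{2}$ ($Q{\left(L,y \right)} = L^{2} y - 3 = y L^{2} - 3 = -3 + y L^{2}$)
$S{\left(n \right)} = -135$ ($S{\left(n \right)} = \left(-3 - 5 \left(-5\right)^{2}\right) - 7 = \left(-3 - 125\right) - 7 = -128 - 7 = -135$)
$\left(16 + S{\left(2 \right)}\right) \left(7 - 23\right) \left(-11\right) 35 = \left(16 - 135\right) \left(7 - 23\right) \left(-11\right) 35 = \left(-119\right) \left(-16\right) \left(-11\right) 35 = 1904 \left(-11\right) 35 = \left(-20944\right) 35 = -733040$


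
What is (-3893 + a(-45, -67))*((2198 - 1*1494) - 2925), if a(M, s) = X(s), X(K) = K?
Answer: 8795160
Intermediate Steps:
a(M, s) = s
(-3893 + a(-45, -67))*((2198 - 1*1494) - 2925) = (-3893 - 67)*((2198 - 1*1494) - 2925) = -3960*((2198 - 1494) - 2925) = -3960*(704 - 2925) = -3960*(-2221) = 8795160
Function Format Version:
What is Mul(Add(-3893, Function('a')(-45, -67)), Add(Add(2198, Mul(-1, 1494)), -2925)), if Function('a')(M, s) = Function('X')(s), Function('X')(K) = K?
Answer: 8795160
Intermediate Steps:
Function('a')(M, s) = s
Mul(Add(-3893, Function('a')(-45, -67)), Add(Add(2198, Mul(-1, 1494)), -2925)) = Mul(Add(-3893, -67), Add(Add(2198, Mul(-1, 1494)), -2925)) = Mul(-3960, Add(Add(2198, -1494), -2925)) = Mul(-3960, Add(704, -2925)) = Mul(-3960, -2221) = 8795160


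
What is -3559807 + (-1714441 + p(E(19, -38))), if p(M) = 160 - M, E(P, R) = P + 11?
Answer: -5274118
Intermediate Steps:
E(P, R) = 11 + P
-3559807 + (-1714441 + p(E(19, -38))) = -3559807 + (-1714441 + (160 - (11 + 19))) = -3559807 + (-1714441 + (160 - 1*30)) = -3559807 + (-1714441 + (160 - 30)) = -3559807 + (-1714441 + 130) = -3559807 - 1714311 = -5274118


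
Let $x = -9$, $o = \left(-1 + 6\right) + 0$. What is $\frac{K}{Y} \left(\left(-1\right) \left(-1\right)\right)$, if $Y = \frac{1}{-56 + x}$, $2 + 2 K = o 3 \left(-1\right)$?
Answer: $\frac{1105}{2} \approx 552.5$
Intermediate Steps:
$o = 5$ ($o = 5 + 0 = 5$)
$K = - \frac{17}{2}$ ($K = -1 + \frac{5 \cdot 3 \left(-1\right)}{2} = -1 + \frac{15 \left(-1\right)}{2} = -1 + \frac{1}{2} \left(-15\right) = -1 - \frac{15}{2} = - \frac{17}{2} \approx -8.5$)
$Y = - \frac{1}{65}$ ($Y = \frac{1}{-56 - 9} = \frac{1}{-65} = - \frac{1}{65} \approx -0.015385$)
$\frac{K}{Y} \left(\left(-1\right) \left(-1\right)\right) = - \frac{17}{2 \left(- \frac{1}{65}\right)} \left(\left(-1\right) \left(-1\right)\right) = \left(- \frac{17}{2}\right) \left(-65\right) 1 = \frac{1105}{2} \cdot 1 = \frac{1105}{2}$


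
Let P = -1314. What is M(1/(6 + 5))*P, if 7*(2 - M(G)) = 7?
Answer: -1314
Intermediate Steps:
M(G) = 1 (M(G) = 2 - ⅐*7 = 2 - 1 = 1)
M(1/(6 + 5))*P = 1*(-1314) = -1314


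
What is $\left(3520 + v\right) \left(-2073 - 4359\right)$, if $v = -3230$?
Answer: $-1865280$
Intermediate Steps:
$\left(3520 + v\right) \left(-2073 - 4359\right) = \left(3520 - 3230\right) \left(-2073 - 4359\right) = 290 \left(-6432\right) = -1865280$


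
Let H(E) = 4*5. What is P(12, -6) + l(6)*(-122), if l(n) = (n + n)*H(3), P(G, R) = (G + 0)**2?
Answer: -29136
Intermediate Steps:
H(E) = 20
P(G, R) = G**2
l(n) = 40*n (l(n) = (n + n)*20 = (2*n)*20 = 40*n)
P(12, -6) + l(6)*(-122) = 12**2 + (40*6)*(-122) = 144 + 240*(-122) = 144 - 29280 = -29136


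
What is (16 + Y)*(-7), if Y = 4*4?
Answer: -224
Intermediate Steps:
Y = 16
(16 + Y)*(-7) = (16 + 16)*(-7) = 32*(-7) = -224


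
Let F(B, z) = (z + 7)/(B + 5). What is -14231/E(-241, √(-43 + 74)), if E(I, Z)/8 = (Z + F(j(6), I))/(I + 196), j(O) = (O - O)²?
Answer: -374631075/215924 - 16009875*√31/431848 ≈ -1941.4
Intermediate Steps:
j(O) = 0 (j(O) = 0² = 0)
F(B, z) = (7 + z)/(5 + B)
E(I, Z) = 8*(7/5 + Z + I/5)/(196 + I) (E(I, Z) = 8*((Z + (7 + I)/(5 + 0))/(I + 196)) = 8*((Z + (7 + I)/5)/(196 + I)) = 8*((Z + (7/5 + I/5))/(196 + I)) = 8*((7/5 + Z + I/5)/(196 + I)) = 8*(7/5 + Z + I/5)/(196 + I))
-14231/E(-241, √(-43 + 74)) = -14231*5*(196 - 241)/(8*(7 - 241 + 5*√(-43 + 74))) = -14231*(-225/(8*(7 - 241 + 5*√31))) = -14231*(-225/(8*(-234 + 5*√31))) = -14231/(208/25 - 8*√31/45)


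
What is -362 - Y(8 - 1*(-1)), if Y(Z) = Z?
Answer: -371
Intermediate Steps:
-362 - Y(8 - 1*(-1)) = -362 - (8 - 1*(-1)) = -362 - (8 + 1) = -362 - 1*9 = -362 - 9 = -371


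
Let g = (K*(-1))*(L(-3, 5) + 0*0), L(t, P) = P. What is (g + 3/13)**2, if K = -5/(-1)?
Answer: 103684/169 ≈ 613.51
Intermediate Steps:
K = 5 (K = -5*(-1) = 5)
g = -25 (g = (5*(-1))*(5 + 0*0) = -5*(5 + 0) = -5*5 = -25)
(g + 3/13)**2 = (-25 + 3/13)**2 = (-322/13)**2 = 103684/169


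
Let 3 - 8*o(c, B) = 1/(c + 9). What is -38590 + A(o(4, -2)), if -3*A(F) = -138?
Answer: -38544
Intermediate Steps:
o(c, B) = 3/8 - 1/(8*(9 + c)) (o(c, B) = 3/8 - 1/(8*(c + 9)) = 3/8 - 1/(8*(9 + c)))
A(F) = 46 (A(F) = -1/3*(-138) = 46)
-38590 + A(o(4, -2)) = -38590 + 46 = -38544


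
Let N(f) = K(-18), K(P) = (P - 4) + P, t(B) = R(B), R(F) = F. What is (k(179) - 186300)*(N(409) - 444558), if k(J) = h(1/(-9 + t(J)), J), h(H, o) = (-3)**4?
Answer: 82792594962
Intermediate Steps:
t(B) = B
K(P) = -4 + 2*P (K(P) = (-4 + P) + P = -4 + 2*P)
N(f) = -40 (N(f) = -4 + 2*(-18) = -4 - 36 = -40)
h(H, o) = 81
k(J) = 81
(k(179) - 186300)*(N(409) - 444558) = (81 - 186300)*(-40 - 444558) = -186219*(-444598) = 82792594962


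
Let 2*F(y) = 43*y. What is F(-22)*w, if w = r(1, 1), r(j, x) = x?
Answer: -473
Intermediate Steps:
w = 1
F(y) = 43*y/2 (F(y) = (43*y)/2 = 43*y/2)
F(-22)*w = ((43/2)*(-22))*1 = -473*1 = -473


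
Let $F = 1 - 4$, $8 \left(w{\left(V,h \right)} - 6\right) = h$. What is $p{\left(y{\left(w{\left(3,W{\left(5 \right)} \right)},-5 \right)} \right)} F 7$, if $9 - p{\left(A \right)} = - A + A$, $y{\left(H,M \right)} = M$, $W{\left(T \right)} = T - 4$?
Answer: $-189$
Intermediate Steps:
$W{\left(T \right)} = -4 + T$
$w{\left(V,h \right)} = 6 + \frac{h}{8}$
$p{\left(A \right)} = 9$ ($p{\left(A \right)} = 9 - \left(- A + A\right) = 9 - 0 = 9 + 0 = 9$)
$F = -3$ ($F = 1 - 4 = -3$)
$p{\left(y{\left(w{\left(3,W{\left(5 \right)} \right)},-5 \right)} \right)} F 7 = 9 \left(-3\right) 7 = \left(-27\right) 7 = -189$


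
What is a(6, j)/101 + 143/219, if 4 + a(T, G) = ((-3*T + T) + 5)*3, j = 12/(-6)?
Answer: 8968/22119 ≈ 0.40544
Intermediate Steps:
j = -2 (j = 12*(-⅙) = -2)
a(T, G) = 11 - 6*T (a(T, G) = -4 + ((-3*T + T) + 5)*3 = -4 + (-2*T + 5)*3 = -4 + (5 - 2*T)*3 = -4 + (15 - 6*T) = 11 - 6*T)
a(6, j)/101 + 143/219 = (11 - 6*6)/101 + 143/219 = (11 - 36)*(1/101) + 143*(1/219) = -25*1/101 + 143/219 = -25/101 + 143/219 = 8968/22119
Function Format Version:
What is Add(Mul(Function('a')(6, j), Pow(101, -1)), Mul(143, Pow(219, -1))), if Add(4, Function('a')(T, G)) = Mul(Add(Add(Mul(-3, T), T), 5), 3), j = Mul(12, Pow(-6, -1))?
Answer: Rational(8968, 22119) ≈ 0.40544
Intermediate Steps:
j = -2 (j = Mul(12, Rational(-1, 6)) = -2)
Function('a')(T, G) = Add(11, Mul(-6, T)) (Function('a')(T, G) = Add(-4, Mul(Add(Add(Mul(-3, T), T), 5), 3)) = Add(-4, Mul(Add(Mul(-2, T), 5), 3)) = Add(-4, Mul(Add(5, Mul(-2, T)), 3)) = Add(-4, Add(15, Mul(-6, T))) = Add(11, Mul(-6, T)))
Add(Mul(Function('a')(6, j), Pow(101, -1)), Mul(143, Pow(219, -1))) = Add(Mul(Add(11, Mul(-6, 6)), Pow(101, -1)), Mul(143, Pow(219, -1))) = Add(Mul(Add(11, -36), Rational(1, 101)), Mul(143, Rational(1, 219))) = Add(Mul(-25, Rational(1, 101)), Rational(143, 219)) = Add(Rational(-25, 101), Rational(143, 219)) = Rational(8968, 22119)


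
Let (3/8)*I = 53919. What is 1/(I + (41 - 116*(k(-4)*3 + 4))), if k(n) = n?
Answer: 1/144753 ≈ 6.9083e-6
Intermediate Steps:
I = 143784 (I = (8/3)*53919 = 143784)
1/(I + (41 - 116*(k(-4)*3 + 4))) = 1/(143784 + (41 - 116*(-4*3 + 4))) = 1/(143784 + (41 - 116*(-12 + 4))) = 1/(143784 + (41 - 116*(-8))) = 1/(143784 + (41 + 928)) = 1/(143784 + 969) = 1/144753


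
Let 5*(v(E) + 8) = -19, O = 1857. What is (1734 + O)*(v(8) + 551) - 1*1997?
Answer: 9671351/5 ≈ 1.9343e+6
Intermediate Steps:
v(E) = -59/5 (v(E) = -8 + (1/5)*(-19) = -8 - 19/5 = -59/5)
(1734 + O)*(v(8) + 551) - 1*1997 = (1734 + 1857)*(-59/5 + 551) - 1*1997 = 3591*(2696/5) - 1997 = 9681336/5 - 1997 = 9671351/5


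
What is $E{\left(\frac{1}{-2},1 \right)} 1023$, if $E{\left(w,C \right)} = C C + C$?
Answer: $2046$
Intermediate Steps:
$E{\left(w,C \right)} = C + C^{2}$ ($E{\left(w,C \right)} = C^{2} + C = C + C^{2}$)
$E{\left(\frac{1}{-2},1 \right)} 1023 = 1 \left(1 + 1\right) 1023 = 1 \cdot 2 \cdot 1023 = 2 \cdot 1023 = 2046$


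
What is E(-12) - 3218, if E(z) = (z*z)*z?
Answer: -4946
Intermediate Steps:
E(z) = z³ (E(z) = z²*z = z³)
E(-12) - 3218 = (-12)³ - 3218 = -1728 - 3218 = -4946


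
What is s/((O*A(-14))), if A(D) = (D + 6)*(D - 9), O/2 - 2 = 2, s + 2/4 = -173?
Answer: -347/2944 ≈ -0.11787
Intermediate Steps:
s = -347/2 (s = -½ - 173 = -347/2 ≈ -173.50)
O = 8 (O = 4 + 2*2 = 4 + 4 = 8)
A(D) = (-9 + D)*(6 + D) (A(D) = (6 + D)*(-9 + D) = (-9 + D)*(6 + D))
s/((O*A(-14))) = -347*1/(8*(-54 + (-14)² - 3*(-14)))/2 = -347*1/(8*(-54 + 196 + 42))/2 = -347/(2*(8*184)) = -347/2/1472 = -347/2*1/1472 = -347/2944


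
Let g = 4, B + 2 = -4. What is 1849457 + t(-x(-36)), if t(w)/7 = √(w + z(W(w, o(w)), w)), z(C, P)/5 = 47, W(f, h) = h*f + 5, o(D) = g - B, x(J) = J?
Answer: 1849457 + 7*√271 ≈ 1.8496e+6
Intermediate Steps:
B = -6 (B = -2 - 4 = -6)
o(D) = 10 (o(D) = 4 - 1*(-6) = 4 + 6 = 10)
W(f, h) = 5 + f*h (W(f, h) = f*h + 5 = 5 + f*h)
z(C, P) = 235 (z(C, P) = 5*47 = 235)
t(w) = 7*√(235 + w) (t(w) = 7*√(w + 235) = 7*√(235 + w))
1849457 + t(-x(-36)) = 1849457 + 7*√(235 - 1*(-36)) = 1849457 + 7*√(235 + 36) = 1849457 + 7*√271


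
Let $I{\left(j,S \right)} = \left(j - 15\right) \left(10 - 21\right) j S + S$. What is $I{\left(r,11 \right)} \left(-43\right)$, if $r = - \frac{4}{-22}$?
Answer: $-14491$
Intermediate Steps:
$r = \frac{2}{11}$ ($r = \left(-4\right) \left(- \frac{1}{22}\right) = \frac{2}{11} \approx 0.18182$)
$I{\left(j,S \right)} = S + S j \left(165 - 11 j\right)$ ($I{\left(j,S \right)} = \left(-15 + j\right) \left(-11\right) j S + S = \left(165 - 11 j\right) j S + S = j \left(165 - 11 j\right) S + S = S j \left(165 - 11 j\right) + S = S + S j \left(165 - 11 j\right)$)
$I{\left(r,11 \right)} \left(-43\right) = 11 \left(1 - 11 \left(\frac{2}{11}\right)^{2} + 165 \cdot \frac{2}{11}\right) \left(-43\right) = 11 \left(1 - \frac{4}{11} + 30\right) \left(-43\right) = 11 \cdot \frac{337}{11} \left(-43\right) = 337 \left(-43\right) = -14491$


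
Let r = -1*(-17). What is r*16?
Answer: 272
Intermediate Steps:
r = 17
r*16 = 17*16 = 272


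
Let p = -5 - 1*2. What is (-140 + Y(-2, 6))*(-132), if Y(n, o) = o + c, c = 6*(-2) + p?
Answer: 20196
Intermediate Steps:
p = -7 (p = -5 - 2 = -7)
c = -19 (c = 6*(-2) - 7 = -12 - 7 = -19)
Y(n, o) = -19 + o (Y(n, o) = o - 19 = -19 + o)
(-140 + Y(-2, 6))*(-132) = (-140 + (-19 + 6))*(-132) = (-140 - 13)*(-132) = -153*(-132) = 20196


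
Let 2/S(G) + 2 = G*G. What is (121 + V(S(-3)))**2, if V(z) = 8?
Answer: 16641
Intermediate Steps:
S(G) = 2/(-2 + G**2) (S(G) = 2/(-2 + G*G) = 2/(-2 + G**2))
(121 + V(S(-3)))**2 = (121 + 8)**2 = 129**2 = 16641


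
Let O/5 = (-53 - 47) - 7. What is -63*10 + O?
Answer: -1165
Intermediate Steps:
O = -535 (O = 5*((-53 - 47) - 7) = 5*(-100 - 7) = 5*(-107) = -535)
-63*10 + O = -63*10 - 535 = -630 - 535 = -1165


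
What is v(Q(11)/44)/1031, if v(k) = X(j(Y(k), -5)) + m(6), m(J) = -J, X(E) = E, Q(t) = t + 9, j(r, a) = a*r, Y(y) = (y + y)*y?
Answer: -976/124751 ≈ -0.0078236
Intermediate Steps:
Y(y) = 2*y² (Y(y) = (2*y)*y = 2*y²)
Q(t) = 9 + t
v(k) = -6 - 10*k² (v(k) = -10*k² - 1*6 = -10*k² - 6 = -6 - 10*k²)
v(Q(11)/44)/1031 = (-6 - 10*(9 + 11)²/1936)/1031 = (-6 - 10*(20*(1/44))²)*(1/1031) = (-6 - 10*(5/11)²)*(1/1031) = (-6 - 10*25/121)*(1/1031) = (-6 - 250/121)*(1/1031) = -976/121*1/1031 = -976/124751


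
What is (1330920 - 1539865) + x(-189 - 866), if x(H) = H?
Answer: -210000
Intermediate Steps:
(1330920 - 1539865) + x(-189 - 866) = (1330920 - 1539865) + (-189 - 866) = -208945 - 1055 = -210000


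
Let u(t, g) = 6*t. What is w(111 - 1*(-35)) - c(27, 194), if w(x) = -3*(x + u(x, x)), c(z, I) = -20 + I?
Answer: -3240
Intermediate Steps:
w(x) = -21*x (w(x) = -3*(x + 6*x) = -21*x)
w(111 - 1*(-35)) - c(27, 194) = -21*(111 - 1*(-35)) - (-20 + 194) = -21*(111 + 35) - 1*174 = -21*146 - 174 = -3066 - 174 = -3240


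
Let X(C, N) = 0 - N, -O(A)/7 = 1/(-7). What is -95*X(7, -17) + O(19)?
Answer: -1614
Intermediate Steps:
O(A) = 1 (O(A) = -7/(-7) = -7*(-1/7) = 1)
X(C, N) = -N
-95*X(7, -17) + O(19) = -(-95)*(-17) + 1 = -95*17 + 1 = -1615 + 1 = -1614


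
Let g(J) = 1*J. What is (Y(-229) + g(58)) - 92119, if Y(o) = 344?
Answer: -91717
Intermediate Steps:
g(J) = J
(Y(-229) + g(58)) - 92119 = (344 + 58) - 92119 = 402 - 92119 = -91717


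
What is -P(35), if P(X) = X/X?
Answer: -1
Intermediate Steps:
P(X) = 1
-P(35) = -1*1 = -1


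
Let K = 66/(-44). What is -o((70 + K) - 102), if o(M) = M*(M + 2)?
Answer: -4221/4 ≈ -1055.3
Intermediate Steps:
K = -3/2 (K = 66*(-1/44) = -3/2 ≈ -1.5000)
o(M) = M*(2 + M)
-o((70 + K) - 102) = -((70 - 3/2) - 102)*(2 + ((70 - 3/2) - 102)) = -(137/2 - 102)*(2 + (137/2 - 102)) = -(-67)*(2 - 67/2)/2 = -(-67)*(-63)/(2*2) = -1*4221/4 = -4221/4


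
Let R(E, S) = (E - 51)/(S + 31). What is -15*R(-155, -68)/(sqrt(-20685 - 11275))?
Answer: 309*I*sqrt(7990)/59126 ≈ 0.46715*I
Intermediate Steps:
R(E, S) = (-51 + E)/(31 + S)
-15*R(-155, -68)/(sqrt(-20685 - 11275)) = -15*(-51 - 155)/(31 - 68)/(sqrt(-20685 - 11275)) = -15*-206/(-37)/(sqrt(-31960)) = -15*(-1/37*(-206))/(2*I*sqrt(7990)) = -3090*(-I*sqrt(7990)/15980)/37 = -(-309)*I*sqrt(7990)/59126 = 309*I*sqrt(7990)/59126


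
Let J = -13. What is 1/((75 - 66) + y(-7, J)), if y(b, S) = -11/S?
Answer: 13/128 ≈ 0.10156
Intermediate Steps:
1/((75 - 66) + y(-7, J)) = 1/((75 - 66) - 11/(-13)) = 1/(9 - 11*(-1/13)) = 1/(9 + 11/13) = 1/(128/13) = 13/128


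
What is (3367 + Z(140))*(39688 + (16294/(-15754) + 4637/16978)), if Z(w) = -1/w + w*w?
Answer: 17065948492282591569/18722998840 ≈ 9.1150e+8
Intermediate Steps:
Z(w) = w**2 - 1/w (Z(w) = -1/w + w**2 = w**2 - 1/w)
(3367 + Z(140))*(39688 + (16294/(-15754) + 4637/16978)) = (3367 + (-1 + 140**3)/140)*(39688 + (16294/(-15754) + 4637/16978)) = (3367 + (-1 + 2744000)/140)*(39688 + (16294*(-1/15754) + 4637*(1/16978))) = (3367 + (1/140)*2743999)*(39688 + (-8147/7877 + 4637/16978)) = (3367 + 2743999/140)*(39688 - 101794117/133735706) = (3215379/140)*(5307600905611/133735706) = 17065948492282591569/18722998840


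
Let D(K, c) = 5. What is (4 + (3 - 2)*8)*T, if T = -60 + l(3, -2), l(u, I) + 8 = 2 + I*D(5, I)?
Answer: -912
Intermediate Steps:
l(u, I) = -6 + 5*I (l(u, I) = -8 + (2 + I*5) = -8 + (2 + 5*I) = -6 + 5*I)
T = -76 (T = -60 + (-6 + 5*(-2)) = -60 + (-6 - 10) = -60 - 16 = -76)
(4 + (3 - 2)*8)*T = (4 + (3 - 2)*8)*(-76) = (4 + 1*8)*(-76) = (4 + 8)*(-76) = 12*(-76) = -912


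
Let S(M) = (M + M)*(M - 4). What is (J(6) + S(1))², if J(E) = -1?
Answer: 49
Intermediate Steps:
S(M) = 2*M*(-4 + M) (S(M) = (2*M)*(-4 + M) = 2*M*(-4 + M))
(J(6) + S(1))² = (-1 + 2*1*(-4 + 1))² = (-1 + 2*1*(-3))² = (-1 - 6)² = (-7)² = 49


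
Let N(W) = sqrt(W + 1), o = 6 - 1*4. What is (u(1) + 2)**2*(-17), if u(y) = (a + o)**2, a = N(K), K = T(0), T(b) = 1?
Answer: -1632 - 1088*sqrt(2) ≈ -3170.7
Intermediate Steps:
o = 2 (o = 6 - 4 = 2)
K = 1
N(W) = sqrt(1 + W)
a = sqrt(2) (a = sqrt(1 + 1) = sqrt(2) ≈ 1.4142)
u(y) = (2 + sqrt(2))**2 (u(y) = (sqrt(2) + 2)**2 = (2 + sqrt(2))**2)
(u(1) + 2)**2*(-17) = ((2 + sqrt(2))**2 + 2)**2*(-17) = (2 + (2 + sqrt(2))**2)**2*(-17) = -17*(2 + (2 + sqrt(2))**2)**2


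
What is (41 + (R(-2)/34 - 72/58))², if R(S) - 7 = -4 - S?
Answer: 1548186409/972196 ≈ 1592.5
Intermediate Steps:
R(S) = 3 - S (R(S) = 7 + (-4 - S) = 3 - S)
(41 + (R(-2)/34 - 72/58))² = (41 + ((3 - 1*(-2))/34 - 72/58))² = (41 + ((3 + 2)*(1/34) - 72*1/58))² = (41 + (5*(1/34) - 36/29))² = (41 + (5/34 - 36/29))² = (41 - 1079/986)² = (39347/986)² = 1548186409/972196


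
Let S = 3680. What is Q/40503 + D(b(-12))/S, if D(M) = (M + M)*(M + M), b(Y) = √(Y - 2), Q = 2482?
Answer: 37313/810060 ≈ 0.046062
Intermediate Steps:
b(Y) = √(-2 + Y)
D(M) = 4*M² (D(M) = (2*M)*(2*M) = 4*M²)
Q/40503 + D(b(-12))/S = 2482/40503 + (4*(√(-2 - 12))²)/3680 = 2482*(1/40503) + (4*(√(-14))²)*(1/3680) = 2482/40503 + (4*(I*√14)²)*(1/3680) = 2482/40503 + (4*(-14))*(1/3680) = 2482/40503 - 56*1/3680 = 2482/40503 - 7/460 = 37313/810060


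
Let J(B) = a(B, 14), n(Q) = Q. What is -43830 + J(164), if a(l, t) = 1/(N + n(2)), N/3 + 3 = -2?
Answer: -569791/13 ≈ -43830.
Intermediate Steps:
N = -15 (N = -9 + 3*(-2) = -9 - 6 = -15)
a(l, t) = -1/13 (a(l, t) = 1/(-15 + 2) = 1/(-13) = -1/13)
J(B) = -1/13
-43830 + J(164) = -43830 - 1/13 = -569791/13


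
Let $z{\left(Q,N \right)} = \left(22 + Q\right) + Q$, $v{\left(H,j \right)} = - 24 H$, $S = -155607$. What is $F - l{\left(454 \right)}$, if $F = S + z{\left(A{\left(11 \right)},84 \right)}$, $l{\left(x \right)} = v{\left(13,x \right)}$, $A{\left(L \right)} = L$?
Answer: $-155251$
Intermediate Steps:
$z{\left(Q,N \right)} = 22 + 2 Q$
$l{\left(x \right)} = -312$ ($l{\left(x \right)} = \left(-24\right) 13 = -312$)
$F = -155563$ ($F = -155607 + \left(22 + 2 \cdot 11\right) = -155607 + \left(22 + 22\right) = -155607 + 44 = -155563$)
$F - l{\left(454 \right)} = -155563 - -312 = -155563 + 312 = -155251$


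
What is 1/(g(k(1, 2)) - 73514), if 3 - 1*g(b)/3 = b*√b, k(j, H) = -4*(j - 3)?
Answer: -73505/5402980417 + 48*√2/5402980417 ≈ -1.3592e-5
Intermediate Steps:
k(j, H) = 12 - 4*j (k(j, H) = -4*(-3 + j) = 12 - 4*j)
g(b) = 9 - 3*b^(3/2) (g(b) = 9 - 3*b*√b = 9 - 3*b^(3/2))
1/(g(k(1, 2)) - 73514) = 1/((9 - 3*(12 - 4*1)^(3/2)) - 73514) = 1/((9 - 3*(12 - 4)^(3/2)) - 73514) = 1/((9 - 48*√2) - 73514) = 1/(-73505 - 48*√2)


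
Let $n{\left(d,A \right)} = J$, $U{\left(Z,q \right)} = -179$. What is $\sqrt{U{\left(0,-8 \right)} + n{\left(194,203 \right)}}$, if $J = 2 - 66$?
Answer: $9 i \sqrt{3} \approx 15.588 i$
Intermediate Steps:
$J = -64$ ($J = 2 - 66 = -64$)
$n{\left(d,A \right)} = -64$
$\sqrt{U{\left(0,-8 \right)} + n{\left(194,203 \right)}} = \sqrt{-179 - 64} = \sqrt{-243} = 9 i \sqrt{3}$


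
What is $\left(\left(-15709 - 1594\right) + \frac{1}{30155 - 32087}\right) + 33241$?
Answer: $\frac{30792215}{1932} \approx 15938.0$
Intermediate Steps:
$\left(\left(-15709 - 1594\right) + \frac{1}{30155 - 32087}\right) + 33241 = \left(-17303 + \frac{1}{-1932}\right) + 33241 = \left(-17303 - \frac{1}{1932}\right) + 33241 = - \frac{33429397}{1932} + 33241 = \frac{30792215}{1932}$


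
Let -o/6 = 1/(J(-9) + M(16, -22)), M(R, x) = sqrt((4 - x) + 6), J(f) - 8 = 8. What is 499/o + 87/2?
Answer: -7723/6 - 998*sqrt(2)/3 ≈ -1757.6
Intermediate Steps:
J(f) = 16 (J(f) = 8 + 8 = 16)
M(R, x) = sqrt(10 - x)
o = -6/(16 + 4*sqrt(2)) (o = -6/(16 + sqrt(10 - 1*(-22))) = -6/(16 + sqrt(10 + 22)) = -6/(16 + sqrt(32)) = -6/(16 + 4*sqrt(2)) ≈ -0.27705)
499/o + 87/2 = 499/(-3/7 + 3*sqrt(2)/28) + 87/2 = 87/2 + 499/(-3/7 + 3*sqrt(2)/28)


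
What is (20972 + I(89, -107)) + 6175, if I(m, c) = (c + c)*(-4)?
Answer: 28003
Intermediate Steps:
I(m, c) = -8*c (I(m, c) = (2*c)*(-4) = -8*c)
(20972 + I(89, -107)) + 6175 = (20972 - 8*(-107)) + 6175 = (20972 + 856) + 6175 = 21828 + 6175 = 28003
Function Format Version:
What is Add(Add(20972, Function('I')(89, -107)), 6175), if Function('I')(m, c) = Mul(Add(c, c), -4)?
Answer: 28003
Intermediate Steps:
Function('I')(m, c) = Mul(-8, c) (Function('I')(m, c) = Mul(Mul(2, c), -4) = Mul(-8, c))
Add(Add(20972, Function('I')(89, -107)), 6175) = Add(Add(20972, Mul(-8, -107)), 6175) = Add(Add(20972, 856), 6175) = Add(21828, 6175) = 28003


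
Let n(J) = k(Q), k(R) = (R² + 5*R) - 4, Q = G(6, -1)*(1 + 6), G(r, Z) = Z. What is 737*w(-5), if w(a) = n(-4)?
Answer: 7370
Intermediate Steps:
Q = -7 (Q = -(1 + 6) = -1*7 = -7)
k(R) = -4 + R² + 5*R
n(J) = 10 (n(J) = -4 + (-7)² + 5*(-7) = -4 + 49 - 35 = 10)
w(a) = 10
737*w(-5) = 737*10 = 7370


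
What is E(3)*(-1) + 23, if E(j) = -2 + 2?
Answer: 23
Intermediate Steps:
E(j) = 0
E(3)*(-1) + 23 = 0*(-1) + 23 = 0 + 23 = 23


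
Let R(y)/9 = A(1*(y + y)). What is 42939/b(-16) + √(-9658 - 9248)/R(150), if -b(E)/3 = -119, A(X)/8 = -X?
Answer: 14313/119 - I*√18906/21600 ≈ 120.28 - 0.0063657*I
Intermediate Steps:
A(X) = -8*X (A(X) = 8*(-X) = -8*X)
R(y) = -144*y (R(y) = 9*(-8*(y + y)) = 9*(-8*2*y) = 9*(-16*y) = -144*y)
b(E) = 357 (b(E) = -3*(-119) = 357)
42939/b(-16) + √(-9658 - 9248)/R(150) = 42939/357 + √(-9658 - 9248)/((-144*150)) = 42939*(1/357) + √(-18906)/(-21600) = 14313/119 + (I*√18906)*(-1/21600) = 14313/119 - I*√18906/21600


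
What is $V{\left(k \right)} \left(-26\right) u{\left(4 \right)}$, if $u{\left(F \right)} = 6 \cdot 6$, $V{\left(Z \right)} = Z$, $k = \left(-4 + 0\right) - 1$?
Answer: $4680$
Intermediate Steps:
$k = -5$ ($k = -4 - 1 = -5$)
$u{\left(F \right)} = 36$
$V{\left(k \right)} \left(-26\right) u{\left(4 \right)} = \left(-5\right) \left(-26\right) 36 = 130 \cdot 36 = 4680$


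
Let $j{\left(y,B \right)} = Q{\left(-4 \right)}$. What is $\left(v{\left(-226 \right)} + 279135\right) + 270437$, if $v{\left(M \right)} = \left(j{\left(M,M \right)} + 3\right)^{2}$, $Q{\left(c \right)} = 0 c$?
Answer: $549581$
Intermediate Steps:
$Q{\left(c \right)} = 0$
$j{\left(y,B \right)} = 0$
$v{\left(M \right)} = 9$ ($v{\left(M \right)} = \left(0 + 3\right)^{2} = 3^{2} = 9$)
$\left(v{\left(-226 \right)} + 279135\right) + 270437 = \left(9 + 279135\right) + 270437 = 279144 + 270437 = 549581$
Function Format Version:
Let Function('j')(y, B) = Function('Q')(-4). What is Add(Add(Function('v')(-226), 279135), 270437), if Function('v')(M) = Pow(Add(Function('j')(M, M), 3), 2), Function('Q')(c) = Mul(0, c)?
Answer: 549581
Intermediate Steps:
Function('Q')(c) = 0
Function('j')(y, B) = 0
Function('v')(M) = 9 (Function('v')(M) = Pow(Add(0, 3), 2) = Pow(3, 2) = 9)
Add(Add(Function('v')(-226), 279135), 270437) = Add(Add(9, 279135), 270437) = Add(279144, 270437) = 549581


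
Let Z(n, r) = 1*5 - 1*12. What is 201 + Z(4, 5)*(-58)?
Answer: 607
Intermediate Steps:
Z(n, r) = -7 (Z(n, r) = 5 - 12 = -7)
201 + Z(4, 5)*(-58) = 201 - 7*(-58) = 201 + 406 = 607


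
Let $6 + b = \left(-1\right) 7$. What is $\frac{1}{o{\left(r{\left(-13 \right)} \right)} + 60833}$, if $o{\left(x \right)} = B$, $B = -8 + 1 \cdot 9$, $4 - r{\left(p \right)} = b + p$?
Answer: $\frac{1}{60834} \approx 1.6438 \cdot 10^{-5}$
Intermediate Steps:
$b = -13$ ($b = -6 - 7 = -13$)
$r{\left(p \right)} = 17 - p$ ($r{\left(p \right)} = 4 - \left(-13 + p\right) = 17 - p$)
$B = 1$ ($B = -8 + 9 = 1$)
$o{\left(x \right)} = 1$
$\frac{1}{o{\left(r{\left(-13 \right)} \right)} + 60833} = \frac{1}{1 + 60833} = \frac{1}{60834}$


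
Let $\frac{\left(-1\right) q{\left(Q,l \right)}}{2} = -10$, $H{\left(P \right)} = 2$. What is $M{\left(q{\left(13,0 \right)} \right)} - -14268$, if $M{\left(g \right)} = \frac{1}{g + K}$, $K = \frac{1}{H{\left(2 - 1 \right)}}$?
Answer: $\frac{584990}{41} \approx 14268.0$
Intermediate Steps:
$q{\left(Q,l \right)} = 20$ ($q{\left(Q,l \right)} = \left(-2\right) \left(-10\right) = 20$)
$K = \frac{1}{2} \approx 0.5$
$M{\left(g \right)} = \frac{1}{\frac{1}{2} + g}$ ($M{\left(g \right)} = \frac{1}{g + \frac{1}{2}} = \frac{1}{\frac{1}{2} + g}$)
$M{\left(q{\left(13,0 \right)} \right)} - -14268 = \frac{2}{1 + 2 \cdot 20} - -14268 = \frac{2}{1 + 40} + 14268 = \frac{2}{41} + 14268 = \frac{584990}{41}$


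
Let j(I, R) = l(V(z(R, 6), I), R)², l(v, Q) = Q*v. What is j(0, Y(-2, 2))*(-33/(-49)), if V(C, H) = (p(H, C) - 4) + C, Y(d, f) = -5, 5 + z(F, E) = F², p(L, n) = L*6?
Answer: 211200/49 ≈ 4310.2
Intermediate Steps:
p(L, n) = 6*L
z(F, E) = -5 + F²
V(C, H) = -4 + C + 6*H (V(C, H) = (6*H - 4) + C = (-4 + 6*H) + C = -4 + C + 6*H)
j(I, R) = R²*(-9 + R² + 6*I)² (j(I, R) = (R*(-4 + (-5 + R²) + 6*I))² = (R*(-9 + R² + 6*I))² = R²*(-9 + R² + 6*I)²)
j(0, Y(-2, 2))*(-33/(-49)) = ((-5)²*(-9 + (-5)² + 6*0)²)*(-33/(-49)) = (25*(-9 + 25 + 0)²)*(-33*(-1/49)) = (25*16²)*(33/49) = (25*256)*(33/49) = 6400*(33/49) = 211200/49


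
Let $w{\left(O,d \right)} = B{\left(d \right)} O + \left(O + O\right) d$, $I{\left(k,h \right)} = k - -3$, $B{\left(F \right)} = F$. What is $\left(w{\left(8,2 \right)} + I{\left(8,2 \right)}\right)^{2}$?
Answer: $3481$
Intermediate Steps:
$I{\left(k,h \right)} = 3 + k$ ($I{\left(k,h \right)} = k + 3 = 3 + k$)
$w{\left(O,d \right)} = 3 O d$ ($w{\left(O,d \right)} = d O + \left(O + O\right) d = O d + 2 O d = 3 O d$)
$\left(w{\left(8,2 \right)} + I{\left(8,2 \right)}\right)^{2} = \left(3 \cdot 8 \cdot 2 + \left(3 + 8\right)\right)^{2} = \left(48 + 11\right)^{2} = 59^{2} = 3481$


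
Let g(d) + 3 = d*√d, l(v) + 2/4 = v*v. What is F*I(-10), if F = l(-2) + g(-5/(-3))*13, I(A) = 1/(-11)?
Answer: 71/22 - 65*√15/99 ≈ 0.68440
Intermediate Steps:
I(A) = -1/11
l(v) = -½ + v² (l(v) = -½ + v*v = -½ + v²)
g(d) = -3 + d^(3/2) (g(d) = -3 + d*√d = -3 + d^(3/2))
F = -71/2 + 65*√15/9 (F = (-½ + (-2)²) + (-3 + (-5/(-3))^(3/2))*13 = (-½ + 4) + (-3 + (-5*(-⅓))^(3/2))*13 = 7/2 + (-3 + (5/3)^(3/2))*13 = 7/2 + (-3 + 5*√15/9)*13 = 7/2 + (-39 + 65*√15/9) = -71/2 + 65*√15/9 ≈ -7.5285)
F*I(-10) = (-71/2 + 65*√15/9)*(-1/11) = 71/22 - 65*√15/99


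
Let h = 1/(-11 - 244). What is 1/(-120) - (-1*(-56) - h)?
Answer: -22853/408 ≈ -56.012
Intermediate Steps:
h = -1/255 (h = 1/(-255) = -1/255 ≈ -0.0039216)
1/(-120) - (-1*(-56) - h) = 1/(-120) - (-1*(-56) - 1*(-1/255)) = -1/120 - (56 + 1/255) = -1/120 - 1*14281/255 = -1/120 - 14281/255 = -22853/408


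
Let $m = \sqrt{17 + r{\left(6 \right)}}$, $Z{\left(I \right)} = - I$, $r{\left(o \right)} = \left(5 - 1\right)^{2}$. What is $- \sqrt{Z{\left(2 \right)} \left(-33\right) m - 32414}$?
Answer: $- i \sqrt{32414 - 66 \sqrt{33}} \approx - 178.98 i$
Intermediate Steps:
$r{\left(o \right)} = 16$ ($r{\left(o \right)} = 4^{2} = 16$)
$m = \sqrt{33}$ ($m = \sqrt{17 + 16} = \sqrt{33} \approx 5.7446$)
$- \sqrt{Z{\left(2 \right)} \left(-33\right) m - 32414} = - \sqrt{\left(-1\right) 2 \left(-33\right) \sqrt{33} - 32414} = - \sqrt{\left(-2\right) \left(-33\right) \sqrt{33} - 32414} = - \sqrt{66 \sqrt{33} - 32414} = - \sqrt{-32414 + 66 \sqrt{33}}$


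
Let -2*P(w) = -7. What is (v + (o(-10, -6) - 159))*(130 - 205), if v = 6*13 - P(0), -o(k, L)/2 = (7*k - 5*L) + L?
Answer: -1125/2 ≈ -562.50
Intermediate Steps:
P(w) = 7/2 (P(w) = -1/2*(-7) = 7/2)
o(k, L) = -14*k + 8*L (o(k, L) = -2*((7*k - 5*L) + L) = -2*((-5*L + 7*k) + L) = -2*(-4*L + 7*k) = -14*k + 8*L)
v = 149/2 (v = 6*13 - 1*7/2 = 78 - 7/2 = 149/2 ≈ 74.500)
(v + (o(-10, -6) - 159))*(130 - 205) = (149/2 + ((-14*(-10) + 8*(-6)) - 159))*(130 - 205) = (149/2 + ((140 - 48) - 159))*(-75) = (149/2 + (92 - 159))*(-75) = (149/2 - 67)*(-75) = (15/2)*(-75) = -1125/2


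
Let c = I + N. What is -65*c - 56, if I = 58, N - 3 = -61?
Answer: -56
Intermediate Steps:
N = -58 (N = 3 - 61 = -58)
c = 0 (c = 58 - 58 = 0)
-65*c - 56 = -65*0 - 56 = 0 - 56 = -56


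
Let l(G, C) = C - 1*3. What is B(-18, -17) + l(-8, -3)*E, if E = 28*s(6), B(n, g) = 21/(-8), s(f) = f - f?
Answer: -21/8 ≈ -2.6250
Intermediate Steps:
s(f) = 0
l(G, C) = -3 + C (l(G, C) = C - 3 = -3 + C)
B(n, g) = -21/8 (B(n, g) = 21*(-⅛) = -21/8)
E = 0 (E = 28*0 = 0)
B(-18, -17) + l(-8, -3)*E = -21/8 + (-3 - 3)*0 = -21/8 - 6*0 = -21/8 + 0 = -21/8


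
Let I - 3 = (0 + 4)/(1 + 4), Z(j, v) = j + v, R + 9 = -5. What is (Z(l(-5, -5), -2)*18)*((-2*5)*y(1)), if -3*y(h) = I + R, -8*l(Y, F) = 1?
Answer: 2601/2 ≈ 1300.5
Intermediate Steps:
l(Y, F) = -⅛ (l(Y, F) = -⅛*1 = -⅛)
R = -14 (R = -9 - 5 = -14)
I = 19/5 (I = 3 + (0 + 4)/(1 + 4) = 3 + 4/5 = 3 + 4*(⅕) = 3 + ⅘ = 19/5 ≈ 3.8000)
y(h) = 17/5 (y(h) = -(19/5 - 14)/3 = -⅓*(-51/5) = 17/5)
(Z(l(-5, -5), -2)*18)*((-2*5)*y(1)) = ((-⅛ - 2)*18)*(-2*5*(17/5)) = (-17/8*18)*(-10*17/5) = -153/4*(-34) = 2601/2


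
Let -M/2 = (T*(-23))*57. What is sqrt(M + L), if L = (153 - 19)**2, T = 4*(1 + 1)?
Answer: 2*sqrt(9733) ≈ 197.31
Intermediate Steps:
T = 8 (T = 4*2 = 8)
M = 20976 (M = -2*8*(-23)*57 = -(-368)*57 = -2*(-10488) = 20976)
L = 17956 (L = 134**2 = 17956)
sqrt(M + L) = sqrt(20976 + 17956) = sqrt(38932) = 2*sqrt(9733)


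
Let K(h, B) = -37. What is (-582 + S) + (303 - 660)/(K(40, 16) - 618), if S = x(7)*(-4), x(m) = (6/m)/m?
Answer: -18677517/32095 ≈ -581.94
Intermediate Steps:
x(m) = 6/m²
S = -24/49 (S = (6/7²)*(-4) = (6*(1/49))*(-4) = (6/49)*(-4) = -24/49 ≈ -0.48980)
(-582 + S) + (303 - 660)/(K(40, 16) - 618) = (-582 - 24/49) + (303 - 660)/(-37 - 618) = -28542/49 - 357/(-655) = -28542/49 - 357*(-1/655) = -28542/49 + 357/655 = -18677517/32095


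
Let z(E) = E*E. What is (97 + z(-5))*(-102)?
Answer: -12444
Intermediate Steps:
z(E) = E**2
(97 + z(-5))*(-102) = (97 + (-5)**2)*(-102) = (97 + 25)*(-102) = 122*(-102) = -12444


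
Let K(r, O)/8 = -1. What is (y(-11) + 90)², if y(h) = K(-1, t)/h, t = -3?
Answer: 996004/121 ≈ 8231.4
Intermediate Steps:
K(r, O) = -8 (K(r, O) = 8*(-1) = -8)
y(h) = -8/h
(y(-11) + 90)² = (-8/(-11) + 90)² = (-8*(-1/11) + 90)² = (8/11 + 90)² = (998/11)² = 996004/121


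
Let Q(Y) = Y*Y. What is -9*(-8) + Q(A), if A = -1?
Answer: 73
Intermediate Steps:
Q(Y) = Y²
-9*(-8) + Q(A) = -9*(-8) + (-1)² = 72 + 1 = 73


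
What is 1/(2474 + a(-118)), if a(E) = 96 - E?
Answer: 1/2688 ≈ 0.00037202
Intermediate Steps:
1/(2474 + a(-118)) = 1/(2474 + (96 - 1*(-118))) = 1/(2474 + (96 + 118)) = 1/(2474 + 214) = 1/2688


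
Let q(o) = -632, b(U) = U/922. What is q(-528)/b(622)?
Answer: -291352/311 ≈ -936.82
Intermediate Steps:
b(U) = U/922 (b(U) = U*(1/922) = U/922)
q(-528)/b(622) = -632/((1/922)*622) = -632/311/461 = -632*461/311 = -291352/311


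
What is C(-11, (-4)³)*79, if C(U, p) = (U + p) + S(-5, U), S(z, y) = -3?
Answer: -6162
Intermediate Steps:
C(U, p) = -3 + U + p (C(U, p) = (U + p) - 3 = -3 + U + p)
C(-11, (-4)³)*79 = (-3 - 11 + (-4)³)*79 = (-3 - 11 - 64)*79 = -78*79 = -6162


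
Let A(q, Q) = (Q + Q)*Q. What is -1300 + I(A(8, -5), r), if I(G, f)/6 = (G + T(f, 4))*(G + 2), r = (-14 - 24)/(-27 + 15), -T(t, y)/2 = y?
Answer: 11804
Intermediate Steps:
A(q, Q) = 2*Q² (A(q, Q) = (2*Q)*Q = 2*Q²)
T(t, y) = -2*y
r = 19/6 (r = -38/(-12) = -38*(-1/12) = 19/6 ≈ 3.1667)
I(G, f) = 6*(-8 + G)*(2 + G) (I(G, f) = 6*((G - 2*4)*(G + 2)) = 6*((G - 8)*(2 + G)) = 6*((-8 + G)*(2 + G)) = 6*(-8 + G)*(2 + G))
-1300 + I(A(8, -5), r) = -1300 + (-96 - 72*(-5)² + 6*(2*(-5)²)²) = -1300 + (-96 - 72*25 + 6*(2*25)²) = -1300 + (-96 - 36*50 + 6*50²) = -1300 + (-96 - 1800 + 6*2500) = -1300 + (-96 - 1800 + 15000) = -1300 + 13104 = 11804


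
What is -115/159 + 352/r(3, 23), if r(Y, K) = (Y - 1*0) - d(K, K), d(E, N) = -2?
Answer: 55393/795 ≈ 69.677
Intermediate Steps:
r(Y, K) = 2 + Y (r(Y, K) = (Y - 1*0) - 1*(-2) = (Y + 0) + 2 = Y + 2 = 2 + Y)
-115/159 + 352/r(3, 23) = -115/159 + 352/(2 + 3) = -115*1/159 + 352/5 = -115/159 + 352*(⅕) = -115/159 + 352/5 = 55393/795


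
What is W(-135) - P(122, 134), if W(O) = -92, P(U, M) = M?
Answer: -226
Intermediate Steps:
W(-135) - P(122, 134) = -92 - 1*134 = -92 - 134 = -226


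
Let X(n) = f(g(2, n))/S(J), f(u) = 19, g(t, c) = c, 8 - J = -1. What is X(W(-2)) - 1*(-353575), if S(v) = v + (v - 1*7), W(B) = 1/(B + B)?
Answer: 3889344/11 ≈ 3.5358e+5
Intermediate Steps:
J = 9 (J = 8 - 1*(-1) = 8 + 1 = 9)
W(B) = 1/(2*B)
S(v) = -7 + 2*v (S(v) = v + (v - 7) = v + (-7 + v) = -7 + 2*v)
X(n) = 19/11 (X(n) = 19/(-7 + 2*9) = 19/(-7 + 18) = 19/11)
X(W(-2)) - 1*(-353575) = 19/11 - 1*(-353575) = 19/11 + 353575 = 3889344/11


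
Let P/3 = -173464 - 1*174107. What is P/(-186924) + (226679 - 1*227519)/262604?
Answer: 22805299041/4090582508 ≈ 5.5751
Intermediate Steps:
P = -1042713 (P = 3*(-173464 - 1*174107) = 3*(-173464 - 174107) = 3*(-347571) = -1042713)
P/(-186924) + (226679 - 1*227519)/262604 = -1042713/(-186924) + (226679 - 1*227519)/262604 = -1042713*(-1/186924) + (226679 - 227519)*(1/262604) = 347571/62308 - 840*1/262604 = 347571/62308 - 210/65651 = 22805299041/4090582508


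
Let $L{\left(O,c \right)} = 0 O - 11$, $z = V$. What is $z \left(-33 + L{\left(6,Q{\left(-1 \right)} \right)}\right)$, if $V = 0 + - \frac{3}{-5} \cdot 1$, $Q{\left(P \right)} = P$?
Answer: $- \frac{132}{5} \approx -26.4$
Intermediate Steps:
$V = \frac{3}{5}$ ($V = 0 + \left(-3\right) \left(- \frac{1}{5}\right) 1 = 0 + \frac{3}{5} \cdot 1 = 0 + \frac{3}{5} = \frac{3}{5} \approx 0.6$)
$z = \frac{3}{5} \approx 0.6$
$L{\left(O,c \right)} = -11$ ($L{\left(O,c \right)} = 0 - 11 = -11$)
$z \left(-33 + L{\left(6,Q{\left(-1 \right)} \right)}\right) = \frac{3 \left(-33 - 11\right)}{5} = \frac{3}{5} \left(-44\right) = - \frac{132}{5}$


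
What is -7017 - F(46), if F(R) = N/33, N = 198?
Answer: -7023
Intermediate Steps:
F(R) = 6 (F(R) = 198/33 = 198*(1/33) = 6)
-7017 - F(46) = -7017 - 1*6 = -7017 - 6 = -7023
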